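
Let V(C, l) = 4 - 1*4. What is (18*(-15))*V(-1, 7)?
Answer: 0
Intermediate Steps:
V(C, l) = 0 (V(C, l) = 4 - 4 = 0)
(18*(-15))*V(-1, 7) = (18*(-15))*0 = -270*0 = 0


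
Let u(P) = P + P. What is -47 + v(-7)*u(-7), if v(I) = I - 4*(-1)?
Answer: -5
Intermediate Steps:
u(P) = 2*P
v(I) = 4 + I (v(I) = I + 4 = 4 + I)
-47 + v(-7)*u(-7) = -47 + (4 - 7)*(2*(-7)) = -47 - 3*(-14) = -47 + 42 = -5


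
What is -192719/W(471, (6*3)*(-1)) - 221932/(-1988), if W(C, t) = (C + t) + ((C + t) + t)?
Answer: -46512439/441336 ≈ -105.39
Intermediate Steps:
W(C, t) = 2*C + 3*t (W(C, t) = (C + t) + (C + 2*t) = 2*C + 3*t)
-192719/W(471, (6*3)*(-1)) - 221932/(-1988) = -192719/(2*471 + 3*((6*3)*(-1))) - 221932/(-1988) = -192719/(942 + 3*(18*(-1))) - 221932*(-1/1988) = -192719/(942 + 3*(-18)) + 55483/497 = -192719/(942 - 54) + 55483/497 = -192719/888 + 55483/497 = -46512439/441336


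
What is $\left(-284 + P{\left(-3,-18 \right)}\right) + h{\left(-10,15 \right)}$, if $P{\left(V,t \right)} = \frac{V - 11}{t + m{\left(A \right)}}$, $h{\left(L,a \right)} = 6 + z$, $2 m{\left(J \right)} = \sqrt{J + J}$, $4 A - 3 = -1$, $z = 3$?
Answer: $- \frac{1371}{5} \approx -274.2$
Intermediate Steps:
$A = \frac{1}{2}$ ($A = \frac{3}{4} + \frac{1}{4} \left(-1\right) = \frac{3}{4} - \frac{1}{4} = \frac{1}{2} \approx 0.5$)
$m{\left(J \right)} = \frac{\sqrt{2} \sqrt{J}}{2}$ ($m{\left(J \right)} = \frac{\sqrt{J + J}}{2} = \frac{\sqrt{2 J}}{2} = \frac{\sqrt{2} \sqrt{J}}{2}$)
$h{\left(L,a \right)} = 9$ ($h{\left(L,a \right)} = 6 + 3 = 9$)
$P{\left(V,t \right)} = \frac{-11 + V}{\frac{1}{2} + t}$ ($P{\left(V,t \right)} = \frac{V - 11}{t + \frac{\sqrt{2}}{2 \sqrt{2}}} = \frac{-11 + V}{t + \frac{\sqrt{2} \frac{\sqrt{2}}{2}}{2}} = \frac{-11 + V}{t + \frac{1}{2}} = \frac{-11 + V}{\frac{1}{2} + t}$)
$\left(-284 + P{\left(-3,-18 \right)}\right) + h{\left(-10,15 \right)} = \left(-284 + \frac{2 \left(-11 - 3\right)}{1 + 2 \left(-18\right)}\right) + 9 = \left(-284 + 2 \frac{1}{1 - 36} \left(-14\right)\right) + 9 = \left(-284 + 2 \frac{1}{-35} \left(-14\right)\right) + 9 = \left(-284 + 2 \left(- \frac{1}{35}\right) \left(-14\right)\right) + 9 = \left(-284 + \frac{4}{5}\right) + 9 = - \frac{1416}{5} + 9 = - \frac{1371}{5}$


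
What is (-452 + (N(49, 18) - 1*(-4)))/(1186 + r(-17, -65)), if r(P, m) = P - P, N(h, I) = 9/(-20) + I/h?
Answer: -439121/1162280 ≈ -0.37781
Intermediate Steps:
N(h, I) = -9/20 + I/h (N(h, I) = 9*(-1/20) + I/h = -9/20 + I/h)
r(P, m) = 0
(-452 + (N(49, 18) - 1*(-4)))/(1186 + r(-17, -65)) = (-452 + ((-9/20 + 18/49) - 1*(-4)))/(1186 + 0) = (-452 + ((-9/20 + 18*(1/49)) + 4))/1186 = (-452 + ((-9/20 + 18/49) + 4))*(1/1186) = (-452 + (-81/980 + 4))*(1/1186) = (-452 + 3839/980)*(1/1186) = -439121/980*1/1186 = -439121/1162280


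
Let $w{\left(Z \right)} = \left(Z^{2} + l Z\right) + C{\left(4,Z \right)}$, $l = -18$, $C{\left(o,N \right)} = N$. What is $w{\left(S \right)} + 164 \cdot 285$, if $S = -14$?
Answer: $47174$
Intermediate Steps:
$w{\left(Z \right)} = Z^{2} - 17 Z$ ($w{\left(Z \right)} = \left(Z^{2} - 18 Z\right) + Z = Z^{2} - 17 Z$)
$w{\left(S \right)} + 164 \cdot 285 = - 14 \left(-17 - 14\right) + 164 \cdot 285 = \left(-14\right) \left(-31\right) + 46740 = 434 + 46740 = 47174$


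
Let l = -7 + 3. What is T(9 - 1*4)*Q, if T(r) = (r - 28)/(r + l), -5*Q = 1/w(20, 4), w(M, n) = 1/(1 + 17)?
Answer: 414/5 ≈ 82.800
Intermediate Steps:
w(M, n) = 1/18
l = -4
Q = -18/5 (Q = -1/(5*1/18) = -1/5*18 = -18/5 ≈ -3.6000)
T(r) = (-28 + r)/(-4 + r) (T(r) = (r - 28)/(r - 4) = (-28 + r)/(-4 + r))
T(9 - 1*4)*Q = ((-28 + (9 - 1*4))/(-4 + (9 - 1*4)))*(-18/5) = ((-28 + (9 - 4))/(-4 + (9 - 4)))*(-18/5) = ((-28 + 5)/(-4 + 5))*(-18/5) = (-23/1)*(-18/5) = (1*(-23))*(-18/5) = -23*(-18/5) = 414/5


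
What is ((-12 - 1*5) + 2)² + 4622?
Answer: 4847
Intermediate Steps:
((-12 - 1*5) + 2)² + 4622 = ((-12 - 5) + 2)² + 4622 = (-17 + 2)² + 4622 = (-15)² + 4622 = 225 + 4622 = 4847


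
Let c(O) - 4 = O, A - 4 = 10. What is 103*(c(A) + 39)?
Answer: 5871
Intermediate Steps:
A = 14 (A = 4 + 10 = 14)
c(O) = 4 + O
103*(c(A) + 39) = 103*((4 + 14) + 39) = 103*(18 + 39) = 103*57 = 5871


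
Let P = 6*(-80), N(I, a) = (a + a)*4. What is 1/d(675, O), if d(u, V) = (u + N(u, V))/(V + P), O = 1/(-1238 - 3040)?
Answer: -2053441/2887642 ≈ -0.71111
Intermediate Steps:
O = -1/4278 (O = 1/(-4278) = -1/4278 ≈ -0.00023375)
N(I, a) = 8*a (N(I, a) = (2*a)*4 = 8*a)
P = -480
d(u, V) = (u + 8*V)/(-480 + V) (d(u, V) = (u + 8*V)/(V - 480) = (u + 8*V)/(-480 + V))
1/d(675, O) = 1/((675 + 8*(-1/4278))/(-480 - 1/4278)) = 1/((675 - 4/2139)/(-2053441/4278)) = 1/(-4278/2053441*1443821/2139) = 1/(-2887642/2053441) = -2053441/2887642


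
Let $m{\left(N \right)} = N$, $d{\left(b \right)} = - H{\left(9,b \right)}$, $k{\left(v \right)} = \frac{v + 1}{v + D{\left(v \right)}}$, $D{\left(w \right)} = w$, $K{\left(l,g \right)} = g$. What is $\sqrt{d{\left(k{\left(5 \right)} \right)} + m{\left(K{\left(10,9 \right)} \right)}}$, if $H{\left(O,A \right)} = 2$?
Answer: $\sqrt{7} \approx 2.6458$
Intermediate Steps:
$k{\left(v \right)} = \frac{1 + v}{2 v}$ ($k{\left(v \right)} = \frac{v + 1}{v + v} = \frac{1 + v}{2 v}$)
$d{\left(b \right)} = -2$ ($d{\left(b \right)} = \left(-1\right) 2 = -2$)
$\sqrt{d{\left(k{\left(5 \right)} \right)} + m{\left(K{\left(10,9 \right)} \right)}} = \sqrt{-2 + 9} = \sqrt{7}$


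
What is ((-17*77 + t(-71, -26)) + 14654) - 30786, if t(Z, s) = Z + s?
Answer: -17538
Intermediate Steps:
((-17*77 + t(-71, -26)) + 14654) - 30786 = ((-17*77 + (-71 - 26)) + 14654) - 30786 = ((-1309 - 97) + 14654) - 30786 = (-1406 + 14654) - 30786 = 13248 - 30786 = -17538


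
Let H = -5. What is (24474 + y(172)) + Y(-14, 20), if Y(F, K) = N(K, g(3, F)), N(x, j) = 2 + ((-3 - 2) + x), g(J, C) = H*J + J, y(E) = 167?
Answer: 24658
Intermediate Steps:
g(J, C) = -4*J (g(J, C) = -5*J + J = -4*J)
N(x, j) = -3 + x (N(x, j) = 2 + (-5 + x) = -3 + x)
Y(F, K) = -3 + K
(24474 + y(172)) + Y(-14, 20) = (24474 + 167) + (-3 + 20) = 24641 + 17 = 24658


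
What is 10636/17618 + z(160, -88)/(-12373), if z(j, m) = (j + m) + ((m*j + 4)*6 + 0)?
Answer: 809138270/108993757 ≈ 7.4237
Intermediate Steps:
z(j, m) = 24 + j + m + 6*j*m (z(j, m) = (j + m) + ((j*m + 4)*6 + 0) = (j + m) + ((4 + j*m)*6 + 0) = (j + m) + ((24 + 6*j*m) + 0) = (j + m) + (24 + 6*j*m) = 24 + j + m + 6*j*m)
10636/17618 + z(160, -88)/(-12373) = 10636/17618 + (24 + 160 - 88 + 6*160*(-88))/(-12373) = 10636*(1/17618) + (24 + 160 - 88 - 84480)*(-1/12373) = 5318/8809 - 84384*(-1/12373) = 5318/8809 + 84384/12373 = 809138270/108993757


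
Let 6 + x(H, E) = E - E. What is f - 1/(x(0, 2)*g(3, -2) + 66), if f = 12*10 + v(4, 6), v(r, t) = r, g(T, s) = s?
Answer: 9671/78 ≈ 123.99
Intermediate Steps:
x(H, E) = -6 (x(H, E) = -6 + (E - E) = -6 + 0 = -6)
f = 124 (f = 12*10 + 4 = 120 + 4 = 124)
f - 1/(x(0, 2)*g(3, -2) + 66) = 124 - 1/(-6*(-2) + 66) = 124 - 1/(12 + 66) = 124 - 1/78 = 9671/78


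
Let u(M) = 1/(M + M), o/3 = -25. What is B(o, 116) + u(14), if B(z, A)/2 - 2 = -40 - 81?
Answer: -6663/28 ≈ -237.96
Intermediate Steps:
o = -75 (o = 3*(-25) = -75)
B(z, A) = -238 (B(z, A) = 4 + 2*(-40 - 81) = 4 + 2*(-121) = 4 - 242 = -238)
u(M) = 1/(2*M)
B(o, 116) + u(14) = -238 + (½)/14 = -238 + (½)*(1/14) = -238 + 1/28 = -6663/28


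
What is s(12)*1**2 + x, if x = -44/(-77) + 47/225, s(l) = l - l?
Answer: 1229/1575 ≈ 0.78032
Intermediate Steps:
s(l) = 0
x = 1229/1575 (x = -44*(-1/77) + 47*(1/225) = 4/7 + 47/225 = 1229/1575 ≈ 0.78032)
s(12)*1**2 + x = 0*1**2 + 1229/1575 = 0*1 + 1229/1575 = 0 + 1229/1575 = 1229/1575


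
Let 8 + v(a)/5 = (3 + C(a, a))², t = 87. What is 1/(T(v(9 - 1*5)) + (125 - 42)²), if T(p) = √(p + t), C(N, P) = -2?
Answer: 6889/47458269 - 2*√13/47458269 ≈ 0.00014501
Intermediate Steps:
v(a) = -35 (v(a) = -40 + 5*(3 - 2)² = -40 + 5*1² = -40 + 5*1 = -40 + 5 = -35)
T(p) = √(87 + p) (T(p) = √(p + 87) = √(87 + p))
1/(T(v(9 - 1*5)) + (125 - 42)²) = 1/(√(87 - 35) + (125 - 42)²) = 1/(√52 + 83²) = 1/(2*√13 + 6889) = 1/(6889 + 2*√13)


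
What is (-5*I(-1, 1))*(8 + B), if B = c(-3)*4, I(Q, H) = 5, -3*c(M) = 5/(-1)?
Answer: -1100/3 ≈ -366.67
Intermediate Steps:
c(M) = 5/3 (c(M) = -5/(3*(-1)) = -5*(-1)/3 = -⅓*(-5) = 5/3)
B = 20/3 (B = (5/3)*4 = 20/3 ≈ 6.6667)
(-5*I(-1, 1))*(8 + B) = (-5*5)*(8 + 20/3) = -25*44/3 = -1100/3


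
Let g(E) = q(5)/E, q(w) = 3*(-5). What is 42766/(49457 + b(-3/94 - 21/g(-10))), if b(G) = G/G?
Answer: 21383/24729 ≈ 0.86469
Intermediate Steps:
q(w) = -15
g(E) = -15/E
b(G) = 1
42766/(49457 + b(-3/94 - 21/g(-10))) = 42766/(49457 + 1) = 42766/49458 = 42766*(1/49458) = 21383/24729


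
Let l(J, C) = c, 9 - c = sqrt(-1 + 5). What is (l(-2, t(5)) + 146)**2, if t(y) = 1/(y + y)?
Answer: 23409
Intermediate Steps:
t(y) = 1/(2*y)
c = 7 (c = 9 - sqrt(-1 + 5) = 9 - sqrt(4) = 9 - 1*2 = 9 - 2 = 7)
l(J, C) = 7
(l(-2, t(5)) + 146)**2 = (7 + 146)**2 = 153**2 = 23409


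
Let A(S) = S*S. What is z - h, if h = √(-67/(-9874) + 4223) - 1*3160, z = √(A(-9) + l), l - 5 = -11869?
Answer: 3160 - √411725745906/9874 + I*√11783 ≈ 3095.0 + 108.55*I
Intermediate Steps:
A(S) = S²
l = -11864 (l = 5 - 11869 = -11864)
z = I*√11783 (z = √((-9)² - 11864) = √(81 - 11864) = √(-11783) = I*√11783 ≈ 108.55*I)
h = -3160 + √411725745906/9874 (h = √(-67*(-1/9874) + 4223) - 3160 = √(67/9874 + 4223) - 3160 = √(41697969/9874) - 3160 = √411725745906/9874 - 3160 = -3160 + √411725745906/9874 ≈ -3095.0)
z - h = I*√11783 - (-3160 + √411725745906/9874) = I*√11783 + (3160 - √411725745906/9874) = 3160 - √411725745906/9874 + I*√11783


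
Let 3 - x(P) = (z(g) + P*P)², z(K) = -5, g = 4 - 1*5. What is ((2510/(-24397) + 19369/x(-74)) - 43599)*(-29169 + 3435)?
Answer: 409661048967465298329/365123525843 ≈ 1.1220e+9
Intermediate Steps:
g = -1 (g = 4 - 5 = -1)
x(P) = 3 - (-5 + P²)² (x(P) = 3 - (-5 + P*P)² = 3 - (-5 + P²)²)
((2510/(-24397) + 19369/x(-74)) - 43599)*(-29169 + 3435) = ((2510/(-24397) + 19369/(3 - (-5 + (-74)²)²)) - 43599)*(-29169 + 3435) = ((2510*(-1/24397) + 19369/(3 - (-5 + 5476)²)) - 43599)*(-25734) = ((-2510/24397 + 19369/(3 - 1*5471²)) - 43599)*(-25734) = ((-2510/24397 + 19369/(3 - 1*29931841)) - 43599)*(-25734) = ((-2510/24397 + 19369/(3 - 29931841)) - 43599)*(-25734) = ((-2510/24397 + 19369/(-29931838)) - 43599)*(-25734) = ((-2510/24397 + 19369*(-1/29931838)) - 43599)*(-25734) = ((-2510/24397 - 19369/29931838) - 43599)*(-25734) = (-75601458873/730247051686 - 43599)*(-25734) = -31838116807916787/730247051686*(-25734) = 409661048967465298329/365123525843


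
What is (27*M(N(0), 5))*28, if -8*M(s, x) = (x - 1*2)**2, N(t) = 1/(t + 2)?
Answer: -1701/2 ≈ -850.50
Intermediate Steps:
N(t) = 1/(2 + t)
M(s, x) = -(-2 + x)**2/8 (M(s, x) = -(x - 1*2)**2/8 = -(x - 2)**2/8 = -(-2 + x)**2/8)
(27*M(N(0), 5))*28 = (27*(-(-2 + 5)**2/8))*28 = (27*(-1/8*3**2))*28 = (27*(-1/8*9))*28 = (27*(-9/8))*28 = -243/8*28 = -1701/2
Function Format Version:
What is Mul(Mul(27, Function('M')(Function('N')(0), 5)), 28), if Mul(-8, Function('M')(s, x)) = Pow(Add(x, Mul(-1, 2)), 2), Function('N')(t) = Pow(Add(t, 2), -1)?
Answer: Rational(-1701, 2) ≈ -850.50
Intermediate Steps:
Function('N')(t) = Pow(Add(2, t), -1)
Function('M')(s, x) = Mul(Rational(-1, 8), Pow(Add(-2, x), 2)) (Function('M')(s, x) = Mul(Rational(-1, 8), Pow(Add(x, Mul(-1, 2)), 2)) = Mul(Rational(-1, 8), Pow(Add(x, -2), 2)) = Mul(Rational(-1, 8), Pow(Add(-2, x), 2)))
Mul(Mul(27, Function('M')(Function('N')(0), 5)), 28) = Mul(Mul(27, Mul(Rational(-1, 8), Pow(Add(-2, 5), 2))), 28) = Mul(Mul(27, Mul(Rational(-1, 8), Pow(3, 2))), 28) = Mul(Mul(27, Mul(Rational(-1, 8), 9)), 28) = Mul(Mul(27, Rational(-9, 8)), 28) = Mul(Rational(-243, 8), 28) = Rational(-1701, 2)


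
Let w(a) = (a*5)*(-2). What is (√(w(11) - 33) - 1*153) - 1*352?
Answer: -505 + I*√143 ≈ -505.0 + 11.958*I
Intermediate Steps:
w(a) = -10*a (w(a) = (5*a)*(-2) = -10*a)
(√(w(11) - 33) - 1*153) - 1*352 = (√(-10*11 - 33) - 1*153) - 1*352 = (√(-110 - 33) - 153) - 352 = (√(-143) - 153) - 352 = (I*√143 - 153) - 352 = (-153 + I*√143) - 352 = -505 + I*√143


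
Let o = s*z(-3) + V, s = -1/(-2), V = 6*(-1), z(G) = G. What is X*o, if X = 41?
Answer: -615/2 ≈ -307.50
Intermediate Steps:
V = -6
s = ½ (s = -1*(-½) = ½ ≈ 0.50000)
o = -15/2 (o = (½)*(-3) - 6 = -3/2 - 6 = -15/2 ≈ -7.5000)
X*o = 41*(-15/2) = -615/2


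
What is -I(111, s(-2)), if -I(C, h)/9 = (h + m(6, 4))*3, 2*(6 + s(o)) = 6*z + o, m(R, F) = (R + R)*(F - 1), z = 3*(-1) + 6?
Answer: 1026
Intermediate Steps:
z = 3 (z = -3 + 6 = 3)
m(R, F) = 2*R*(-1 + F) (m(R, F) = (2*R)*(-1 + F) = 2*R*(-1 + F))
s(o) = 3 + o/2 (s(o) = -6 + (6*3 + o)/2 = -6 + (18 + o)/2 = -6 + (9 + o/2) = 3 + o/2)
I(C, h) = -972 - 27*h (I(C, h) = -9*(h + 2*6*(-1 + 4))*3 = -9*(h + 2*6*3)*3 = -9*(h + 36)*3 = -9*(36 + h)*3 = -9*(108 + 3*h) = -972 - 27*h)
-I(111, s(-2)) = -(-972 - 27*(3 + (1/2)*(-2))) = -(-972 - 27*(3 - 1)) = -(-972 - 27*2) = -(-972 - 54) = -1*(-1026) = 1026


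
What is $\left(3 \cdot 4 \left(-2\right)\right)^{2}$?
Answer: $576$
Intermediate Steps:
$\left(3 \cdot 4 \left(-2\right)\right)^{2} = \left(12 \left(-2\right)\right)^{2} = \left(-24\right)^{2} = 576$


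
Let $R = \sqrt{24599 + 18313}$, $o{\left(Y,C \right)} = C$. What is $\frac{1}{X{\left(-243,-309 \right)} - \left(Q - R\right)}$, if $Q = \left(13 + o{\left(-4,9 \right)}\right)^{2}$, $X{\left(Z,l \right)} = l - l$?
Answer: $- \frac{121}{47836} - \frac{3 \sqrt{298}}{47836} \approx -0.0036121$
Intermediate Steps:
$X{\left(Z,l \right)} = 0$
$Q = 484$ ($Q = \left(13 + 9\right)^{2} = 22^{2} = 484$)
$R = 12 \sqrt{298}$ ($R = \sqrt{42912} = 12 \sqrt{298} \approx 207.15$)
$\frac{1}{X{\left(-243,-309 \right)} - \left(Q - R\right)} = \frac{1}{0 + \left(12 \sqrt{298} - 484\right)} = \frac{1}{0 - \left(484 - 12 \sqrt{298}\right)} = \frac{1}{-484 + 12 \sqrt{298}}$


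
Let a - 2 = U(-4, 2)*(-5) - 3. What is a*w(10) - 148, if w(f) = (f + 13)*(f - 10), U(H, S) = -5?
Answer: -148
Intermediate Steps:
a = 24 (a = 2 + (-5*(-5) - 3) = 2 + (25 - 3) = 2 + 22 = 24)
w(f) = (-10 + f)*(13 + f) (w(f) = (13 + f)*(-10 + f) = (-10 + f)*(13 + f))
a*w(10) - 148 = 24*(-130 + 10**2 + 3*10) - 148 = 24*(-130 + 100 + 30) - 148 = 24*0 - 148 = 0 - 148 = -148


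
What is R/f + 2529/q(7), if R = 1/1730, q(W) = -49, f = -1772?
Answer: -7752801289/150212440 ≈ -51.612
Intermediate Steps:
R = 1/1730 ≈ 0.00057803
R/f + 2529/q(7) = (1/1730)/(-1772) + 2529/(-49) = (1/1730)*(-1/1772) + 2529*(-1/49) = -1/3065560 - 2529/49 = -7752801289/150212440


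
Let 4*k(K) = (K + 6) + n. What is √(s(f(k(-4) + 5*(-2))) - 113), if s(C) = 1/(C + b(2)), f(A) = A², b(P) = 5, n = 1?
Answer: I*√26359081/483 ≈ 10.63*I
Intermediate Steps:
k(K) = 7/4 + K/4 (k(K) = ((K + 6) + 1)/4 = ((6 + K) + 1)/4 = (7 + K)/4 = 7/4 + K/4)
s(C) = 1/(5 + C) (s(C) = 1/(C + 5) = 1/(5 + C))
√(s(f(k(-4) + 5*(-2))) - 113) = √(1/(5 + ((7/4 + (¼)*(-4)) + 5*(-2))²) - 113) = √(1/(5 + ((7/4 - 1) - 10)²) - 113) = √(1/(5 + (¾ - 10)²) - 113) = √(1/(5 + (-37/4)²) - 113) = √(1/(5 + 1369/16) - 113) = √(1/(1449/16) - 113) = √(16/1449 - 113) = √(-163721/1449) = I*√26359081/483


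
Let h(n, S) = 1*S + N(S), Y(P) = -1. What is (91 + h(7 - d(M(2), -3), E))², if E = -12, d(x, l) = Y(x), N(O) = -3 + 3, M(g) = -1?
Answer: 6241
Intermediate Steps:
N(O) = 0
d(x, l) = -1
h(n, S) = S (h(n, S) = 1*S + 0 = S + 0 = S)
(91 + h(7 - d(M(2), -3), E))² = (91 - 12)² = 79² = 6241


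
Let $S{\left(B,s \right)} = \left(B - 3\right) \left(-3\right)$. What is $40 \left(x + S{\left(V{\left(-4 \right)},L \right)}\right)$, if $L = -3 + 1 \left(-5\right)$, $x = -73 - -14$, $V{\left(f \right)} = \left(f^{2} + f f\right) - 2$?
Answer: $-5600$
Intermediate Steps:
$V{\left(f \right)} = -2 + 2 f^{2}$ ($V{\left(f \right)} = \left(f^{2} + f^{2}\right) - 2 = 2 f^{2} - 2 = -2 + 2 f^{2}$)
$x = -59$ ($x = -73 + 14 = -59$)
$L = -8$ ($L = -3 - 5 = -8$)
$S{\left(B,s \right)} = 9 - 3 B$ ($S{\left(B,s \right)} = \left(-3 + B\right) \left(-3\right) = 9 - 3 B$)
$40 \left(x + S{\left(V{\left(-4 \right)},L \right)}\right) = 40 \left(-59 + \left(9 - 3 \left(-2 + 2 \left(-4\right)^{2}\right)\right)\right) = 40 \left(-59 + \left(9 - 3 \left(-2 + 2 \cdot 16\right)\right)\right) = 40 \left(-59 + \left(9 - 3 \left(-2 + 32\right)\right)\right) = 40 \left(-59 + \left(9 - 90\right)\right) = 40 \left(-59 - 81\right) = 40 \left(-140\right) = -5600$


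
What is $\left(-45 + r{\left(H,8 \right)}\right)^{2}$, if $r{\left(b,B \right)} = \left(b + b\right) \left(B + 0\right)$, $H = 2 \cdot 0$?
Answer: $2025$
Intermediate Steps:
$H = 0$
$r{\left(b,B \right)} = 2 B b$ ($r{\left(b,B \right)} = 2 b B = 2 B b$)
$\left(-45 + r{\left(H,8 \right)}\right)^{2} = \left(-45 + 2 \cdot 8 \cdot 0\right)^{2} = \left(-45 + 0\right)^{2} = \left(-45\right)^{2} = 2025$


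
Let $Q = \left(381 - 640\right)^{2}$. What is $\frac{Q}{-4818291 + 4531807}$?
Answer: $- \frac{67081}{286484} \approx -0.23415$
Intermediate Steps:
$Q = 67081$ ($Q = \left(-259\right)^{2} = 67081$)
$\frac{Q}{-4818291 + 4531807} = \frac{67081}{-4818291 + 4531807} = \frac{67081}{-286484} = 67081 \left(- \frac{1}{286484}\right) = - \frac{67081}{286484}$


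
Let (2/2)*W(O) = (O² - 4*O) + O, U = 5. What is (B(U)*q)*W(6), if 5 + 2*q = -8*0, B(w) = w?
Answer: -225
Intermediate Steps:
W(O) = O² - 3*O (W(O) = (O² - 4*O) + O = O² - 3*O)
q = -5/2 (q = -5/2 + (-8*0)/2 = -5/2 + (½)*0 = -5/2 + 0 = -5/2 ≈ -2.5000)
(B(U)*q)*W(6) = (5*(-5/2))*(6*(-3 + 6)) = -75*3 = -25/2*18 = -225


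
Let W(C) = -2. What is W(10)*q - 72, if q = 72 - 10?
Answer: -196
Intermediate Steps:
q = 62
W(10)*q - 72 = -2*62 - 72 = -124 - 72 = -196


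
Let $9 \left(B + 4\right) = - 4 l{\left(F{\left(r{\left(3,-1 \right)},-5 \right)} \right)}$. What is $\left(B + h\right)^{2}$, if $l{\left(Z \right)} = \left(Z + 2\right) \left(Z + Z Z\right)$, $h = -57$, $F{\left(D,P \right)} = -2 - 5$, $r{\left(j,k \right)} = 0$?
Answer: $\frac{9409}{9} \approx 1045.4$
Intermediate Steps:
$F{\left(D,P \right)} = -7$
$l{\left(Z \right)} = \left(2 + Z\right) \left(Z + Z^{2}\right)$
$B = \frac{268}{3}$ ($B = -4 + \frac{\left(-4\right) \left(- 7 \left(2 + \left(-7\right)^{2} + 3 \left(-7\right)\right)\right)}{9} = -4 + \frac{\left(-4\right) \left(- 7 \left(2 + 49 - 21\right)\right)}{9} = -4 + \frac{\left(-4\right) \left(\left(-7\right) 30\right)}{9} = -4 + \frac{\left(-4\right) \left(-210\right)}{9} = -4 + \frac{1}{9} \cdot 840 = -4 + \frac{280}{3} = \frac{268}{3} \approx 89.333$)
$\left(B + h\right)^{2} = \left(\frac{268}{3} - 57\right)^{2} = \left(\frac{97}{3}\right)^{2} = \frac{9409}{9}$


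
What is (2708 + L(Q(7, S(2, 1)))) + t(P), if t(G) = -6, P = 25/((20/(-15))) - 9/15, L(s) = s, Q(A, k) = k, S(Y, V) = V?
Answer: 2703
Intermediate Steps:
P = -387/20 (P = 25/((20*(-1/15))) - 9*1/15 = 25/(-4/3) - ⅗ = 25*(-¾) - ⅗ = -75/4 - ⅗ = -387/20 ≈ -19.350)
(2708 + L(Q(7, S(2, 1)))) + t(P) = (2708 + 1) - 6 = 2709 - 6 = 2703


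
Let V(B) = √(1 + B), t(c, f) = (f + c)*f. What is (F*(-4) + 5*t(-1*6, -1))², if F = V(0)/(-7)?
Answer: 62001/49 ≈ 1265.3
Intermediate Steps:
t(c, f) = f*(c + f) (t(c, f) = (c + f)*f = f*(c + f))
F = -⅐ (F = √(1 + 0)/(-7) = √1*(-⅐) = 1*(-⅐) = -⅐ ≈ -0.14286)
(F*(-4) + 5*t(-1*6, -1))² = (-⅐*(-4) + 5*(-(-1*6 - 1)))² = (4/7 + 5*(-(-6 - 1)))² = (4/7 + 5*(-1*(-7)))² = (4/7 + 5*7)² = (4/7 + 35)² = (249/7)² = 62001/49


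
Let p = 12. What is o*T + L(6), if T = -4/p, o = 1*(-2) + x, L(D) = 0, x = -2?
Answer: 4/3 ≈ 1.3333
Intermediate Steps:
o = -4 (o = 1*(-2) - 2 = -2 - 2 = -4)
T = -⅓ (T = -4/12 = -4*1/12 = -⅓ ≈ -0.33333)
o*T + L(6) = -4*(-⅓) + 0 = 4/3 + 0 = 4/3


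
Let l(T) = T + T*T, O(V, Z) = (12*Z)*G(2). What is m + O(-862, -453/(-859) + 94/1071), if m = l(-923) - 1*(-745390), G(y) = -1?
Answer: 489553322912/306663 ≈ 1.5964e+6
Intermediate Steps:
O(V, Z) = -12*Z (O(V, Z) = (12*Z)*(-1) = -12*Z)
l(T) = T + T**2
m = 1596396 (m = -923*(1 - 923) - 1*(-745390) = -923*(-922) + 745390 = 851006 + 745390 = 1596396)
m + O(-862, -453/(-859) + 94/1071) = 1596396 - 12*(-453/(-859) + 94/1071) = 1596396 - 12*(-453*(-1/859) + 94*(1/1071)) = 1596396 - 12*(453/859 + 94/1071) = 1596396 - 12*565909/919989 = 1596396 - 2263636/306663 = 489553322912/306663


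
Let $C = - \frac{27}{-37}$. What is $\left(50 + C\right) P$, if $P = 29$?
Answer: $\frac{54433}{37} \approx 1471.2$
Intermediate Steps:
$C = \frac{27}{37}$ ($C = \left(-27\right) \left(- \frac{1}{37}\right) = \frac{27}{37} \approx 0.72973$)
$\left(50 + C\right) P = \left(50 + \frac{27}{37}\right) 29 = \frac{1877}{37} \cdot 29 = \frac{54433}{37}$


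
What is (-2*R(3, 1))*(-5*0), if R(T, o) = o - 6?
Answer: 0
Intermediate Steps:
R(T, o) = -6 + o
(-2*R(3, 1))*(-5*0) = (-2*(-6 + 1))*(-5*0) = -2*(-5)*0 = 10*0 = 0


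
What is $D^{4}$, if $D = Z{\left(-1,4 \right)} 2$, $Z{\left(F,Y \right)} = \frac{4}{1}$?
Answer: $4096$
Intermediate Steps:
$Z{\left(F,Y \right)} = 4$ ($Z{\left(F,Y \right)} = 4 \cdot 1 = 4$)
$D = 8$ ($D = 4 \cdot 2 = 8$)
$D^{4} = 8^{4} = 4096$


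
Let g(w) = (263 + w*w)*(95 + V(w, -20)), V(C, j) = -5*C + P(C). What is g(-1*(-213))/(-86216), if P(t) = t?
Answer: 4317928/10777 ≈ 400.66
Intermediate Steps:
V(C, j) = -4*C (V(C, j) = -5*C + C = -4*C)
g(w) = (95 - 4*w)*(263 + w**2) (g(w) = (263 + w*w)*(95 - 4*w) = (263 + w**2)*(95 - 4*w) = (95 - 4*w)*(263 + w**2))
g(-1*(-213))/(-86216) = (24985 - (-1052)*(-213) - 4*(-1*(-213))**3 + 95*(-1*(-213))**2)/(-86216) = (24985 - 1052*213 - 4*213**3 + 95*213**2)*(-1/86216) = (24985 - 224076 - 4*9663597 + 95*45369)*(-1/86216) = (24985 - 224076 - 38654388 + 4310055)*(-1/86216) = -34543424*(-1/86216) = 4317928/10777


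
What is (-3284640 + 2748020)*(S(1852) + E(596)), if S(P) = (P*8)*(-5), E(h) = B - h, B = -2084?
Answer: 41190951200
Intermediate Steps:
E(h) = -2084 - h
S(P) = -40*P (S(P) = (8*P)*(-5) = -40*P)
(-3284640 + 2748020)*(S(1852) + E(596)) = (-3284640 + 2748020)*(-40*1852 + (-2084 - 1*596)) = -536620*(-74080 + (-2084 - 596)) = -536620*(-74080 - 2680) = -536620*(-76760) = 41190951200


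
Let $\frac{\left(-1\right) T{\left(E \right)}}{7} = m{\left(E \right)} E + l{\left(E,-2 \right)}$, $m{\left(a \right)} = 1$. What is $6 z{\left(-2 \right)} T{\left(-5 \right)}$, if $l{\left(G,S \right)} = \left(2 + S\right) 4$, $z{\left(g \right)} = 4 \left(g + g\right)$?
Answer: $-3360$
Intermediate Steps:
$z{\left(g \right)} = 8 g$ ($z{\left(g \right)} = 4 \cdot 2 g = 8 g$)
$l{\left(G,S \right)} = 8 + 4 S$
$T{\left(E \right)} = - 7 E$ ($T{\left(E \right)} = - 7 \left(1 E + \left(8 + 4 \left(-2\right)\right)\right) = - 7 \left(E + \left(8 - 8\right)\right) = - 7 \left(E + 0\right) = - 7 E$)
$6 z{\left(-2 \right)} T{\left(-5 \right)} = 6 \cdot 8 \left(-2\right) \left(\left(-7\right) \left(-5\right)\right) = 6 \left(-16\right) 35 = \left(-96\right) 35 = -3360$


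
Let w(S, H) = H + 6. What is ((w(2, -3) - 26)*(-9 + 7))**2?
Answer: 2116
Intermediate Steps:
w(S, H) = 6 + H
((w(2, -3) - 26)*(-9 + 7))**2 = (((6 - 3) - 26)*(-9 + 7))**2 = ((3 - 26)*(-2))**2 = (-23*(-2))**2 = 46**2 = 2116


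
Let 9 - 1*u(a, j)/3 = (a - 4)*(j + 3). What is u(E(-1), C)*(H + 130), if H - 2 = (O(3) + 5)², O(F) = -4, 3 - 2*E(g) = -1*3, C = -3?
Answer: 3591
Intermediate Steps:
E(g) = 3 (E(g) = 3/2 - (-1)*3/2 = 3/2 - ½*(-3) = 3/2 + 3/2 = 3)
u(a, j) = 27 - 3*(-4 + a)*(3 + j) (u(a, j) = 27 - 3*(a - 4)*(j + 3) = 27 - 3*(-4 + a)*(3 + j))
H = 3 (H = 2 + (-4 + 5)² = 2 + 1² = 2 + 1 = 3)
u(E(-1), C)*(H + 130) = (63 - 9*3 + 12*(-3) - 3*3*(-3))*(3 + 130) = (63 - 27 - 36 + 27)*133 = 27*133 = 3591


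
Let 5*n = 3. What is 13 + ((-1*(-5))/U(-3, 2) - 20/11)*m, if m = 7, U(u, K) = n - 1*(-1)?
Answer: 1949/88 ≈ 22.148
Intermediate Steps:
n = 3/5 (n = (1/5)*3 = 3/5 ≈ 0.60000)
U(u, K) = 8/5 (U(u, K) = 3/5 - 1*(-1) = 3/5 + 1 = 8/5)
13 + ((-1*(-5))/U(-3, 2) - 20/11)*m = 13 + ((-1*(-5))/(8/5) - 20/11)*7 = 13 + (5*(5/8) - 20*1/11)*7 = 13 + (25/8 - 20/11)*7 = 13 + (115/88)*7 = 13 + 805/88 = 1949/88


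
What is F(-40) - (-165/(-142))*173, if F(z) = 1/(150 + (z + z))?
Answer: -499502/2485 ≈ -201.01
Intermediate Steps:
F(z) = 1/(150 + 2*z)
F(-40) - (-165/(-142))*173 = 1/(2*(75 - 40)) - (-165/(-142))*173 = (1/2)/35 - (-165*(-1/142))*173 = (1/2)*(1/35) - 165*173/142 = 1/70 - 1*28545/142 = 1/70 - 28545/142 = -499502/2485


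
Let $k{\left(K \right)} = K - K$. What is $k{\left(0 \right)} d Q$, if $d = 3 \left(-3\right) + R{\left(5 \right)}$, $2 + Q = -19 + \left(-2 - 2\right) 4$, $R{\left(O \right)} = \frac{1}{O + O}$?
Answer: $0$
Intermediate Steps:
$k{\left(K \right)} = 0$
$R{\left(O \right)} = \frac{1}{2 O}$
$Q = -37$ ($Q = -2 - \left(19 - \left(-2 - 2\right) 4\right) = -2 - 35 = -37$)
$d = - \frac{89}{10}$ ($d = 3 \left(-3\right) + \frac{1}{2 \cdot 5} = -9 + \frac{1}{2} \cdot \frac{1}{5} = -9 + \frac{1}{10} = - \frac{89}{10} \approx -8.9$)
$k{\left(0 \right)} d Q = 0 \left(- \frac{89}{10}\right) \left(-37\right) = 0 \left(-37\right) = 0$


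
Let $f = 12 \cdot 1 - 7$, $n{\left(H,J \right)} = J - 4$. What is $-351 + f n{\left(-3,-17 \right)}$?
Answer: $-456$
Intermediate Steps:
$n{\left(H,J \right)} = -4 + J$ ($n{\left(H,J \right)} = J - 4 = -4 + J$)
$f = 5$ ($f = 12 - 7 = 5$)
$-351 + f n{\left(-3,-17 \right)} = -351 + 5 \left(-4 - 17\right) = -351 + 5 \left(-21\right) = -351 - 105 = -456$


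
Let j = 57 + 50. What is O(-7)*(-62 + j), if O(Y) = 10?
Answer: 450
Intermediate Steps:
j = 107
O(-7)*(-62 + j) = 10*(-62 + 107) = 10*45 = 450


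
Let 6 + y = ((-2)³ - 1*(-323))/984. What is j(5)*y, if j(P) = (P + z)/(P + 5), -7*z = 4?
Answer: -57753/22960 ≈ -2.5154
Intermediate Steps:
z = -4/7 (z = -⅐*4 = -4/7 ≈ -0.57143)
y = -1863/328 (y = -6 + ((-2)³ - 1*(-323))/984 = -6 + (-8 + 323)*(1/984) = -6 + 315*(1/984) = -6 + 105/328 = -1863/328 ≈ -5.6799)
j(P) = (-4/7 + P)/(5 + P) (j(P) = (P - 4/7)/(P + 5) = (-4/7 + P)/(5 + P))
j(5)*y = ((-4/7 + 5)/(5 + 5))*(-1863/328) = ((31/7)/10)*(-1863/328) = ((⅒)*(31/7))*(-1863/328) = (31/70)*(-1863/328) = -57753/22960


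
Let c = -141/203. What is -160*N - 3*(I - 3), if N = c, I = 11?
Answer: 17688/203 ≈ 87.133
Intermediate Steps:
c = -141/203 (c = -141*1/203 = -141/203 ≈ -0.69458)
N = -141/203 ≈ -0.69458
-160*N - 3*(I - 3) = -160*(-141/203) - 3*(11 - 3) = 22560/203 - 3*8 = 22560/203 - 24 = 17688/203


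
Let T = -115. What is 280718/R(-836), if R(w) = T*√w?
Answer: 140359*I*√209/24035 ≈ 84.425*I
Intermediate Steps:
R(w) = -115*√w
280718/R(-836) = 280718/((-230*I*√209)) = 280718*(I*√209/48070) = 140359*I*√209/24035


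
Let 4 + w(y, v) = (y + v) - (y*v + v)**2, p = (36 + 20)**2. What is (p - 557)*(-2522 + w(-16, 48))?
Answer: -1343385626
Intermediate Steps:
p = 3136 (p = 56**2 = 3136)
w(y, v) = -4 + v + y - (v + v*y)**2 (w(y, v) = -4 + ((y + v) - (y*v + v)**2) = -4 + ((v + y) - (v*y + v)**2) = -4 + ((v + y) - (v + v*y)**2) = -4 + (v + y - (v + v*y)**2) = -4 + v + y - (v + v*y)**2)
(p - 557)*(-2522 + w(-16, 48)) = (3136 - 557)*(-2522 + (-4 + 48 - 16 - 1*48**2*(1 - 16)**2)) = 2579*(-2522 + (-4 + 48 - 16 - 1*2304*(-15)**2)) = 2579*(-2522 + (-4 + 48 - 16 - 1*2304*225)) = 2579*(-2522 + (-4 + 48 - 16 - 518400)) = 2579*(-2522 - 518372) = 2579*(-520894) = -1343385626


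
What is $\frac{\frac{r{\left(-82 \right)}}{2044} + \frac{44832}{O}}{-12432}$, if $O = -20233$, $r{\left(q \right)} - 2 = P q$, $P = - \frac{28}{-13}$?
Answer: $\frac{618602407}{3341916011616} \approx 0.0001851$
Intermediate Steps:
$P = \frac{28}{13}$ ($P = \left(-28\right) \left(- \frac{1}{13}\right) = \frac{28}{13} \approx 2.1538$)
$r{\left(q \right)} = 2 + \frac{28 q}{13}$
$\frac{\frac{r{\left(-82 \right)}}{2044} + \frac{44832}{O}}{-12432} = \frac{\frac{2 + \frac{28}{13} \left(-82\right)}{2044} + \frac{44832}{-20233}}{-12432} = \left(\left(2 - \frac{2296}{13}\right) \frac{1}{2044} + 44832 \left(- \frac{1}{20233}\right)\right) \left(- \frac{1}{12432}\right) = \left(\left(- \frac{2270}{13}\right) \frac{1}{2044} - \frac{44832}{20233}\right) \left(- \frac{1}{12432}\right) = \left(- \frac{1135}{13286} - \frac{44832}{20233}\right) \left(- \frac{1}{12432}\right) = \left(- \frac{618602407}{268815638}\right) \left(- \frac{1}{12432}\right) = \frac{618602407}{3341916011616}$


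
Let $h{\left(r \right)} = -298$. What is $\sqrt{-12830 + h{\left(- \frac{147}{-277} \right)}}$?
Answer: $2 i \sqrt{3282} \approx 114.58 i$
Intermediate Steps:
$\sqrt{-12830 + h{\left(- \frac{147}{-277} \right)}} = \sqrt{-12830 - 298} = \sqrt{-13128} = 2 i \sqrt{3282}$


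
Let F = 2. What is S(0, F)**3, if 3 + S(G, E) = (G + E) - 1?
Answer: -8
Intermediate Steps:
S(G, E) = -4 + E + G (S(G, E) = -3 + ((G + E) - 1) = -3 + ((E + G) - 1) = -3 + (-1 + E + G) = -4 + E + G)
S(0, F)**3 = (-4 + 2 + 0)**3 = (-2)**3 = -8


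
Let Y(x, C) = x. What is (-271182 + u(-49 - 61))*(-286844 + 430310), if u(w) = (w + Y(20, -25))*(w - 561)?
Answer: -30241485072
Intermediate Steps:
u(w) = (-561 + w)*(20 + w) (u(w) = (w + 20)*(w - 561) = (20 + w)*(-561 + w) = (-561 + w)*(20 + w))
(-271182 + u(-49 - 61))*(-286844 + 430310) = (-271182 + (-11220 + (-49 - 61)² - 541*(-49 - 61)))*(-286844 + 430310) = (-271182 + (-11220 + (-110)² - 541*(-110)))*143466 = (-271182 + (-11220 + 12100 + 59510))*143466 = (-271182 + 60390)*143466 = -210792*143466 = -30241485072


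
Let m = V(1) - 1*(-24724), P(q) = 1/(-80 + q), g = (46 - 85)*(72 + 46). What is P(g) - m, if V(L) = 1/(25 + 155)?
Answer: -10418201551/421380 ≈ -24724.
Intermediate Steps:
V(L) = 1/180
g = -4602 (g = -39*118 = -4602)
m = 4450321/180 (m = 1/180 - 1*(-24724) = 1/180 + 24724 = 4450321/180 ≈ 24724.)
P(g) - m = 1/(-80 - 4602) - 1*4450321/180 = 1/(-4682) - 4450321/180 = -1/4682 - 4450321/180 = -10418201551/421380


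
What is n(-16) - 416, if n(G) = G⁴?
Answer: 65120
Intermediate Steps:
n(-16) - 416 = (-16)⁴ - 416 = 65536 - 416 = 65120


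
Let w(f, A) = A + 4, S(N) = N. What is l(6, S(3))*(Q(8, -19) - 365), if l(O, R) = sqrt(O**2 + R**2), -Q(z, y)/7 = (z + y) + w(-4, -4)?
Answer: -864*sqrt(5) ≈ -1932.0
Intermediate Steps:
w(f, A) = 4 + A
Q(z, y) = -7*y - 7*z (Q(z, y) = -7*((z + y) + (4 - 4)) = -7*((y + z) + 0) = -7*(y + z) = -7*y - 7*z)
l(6, S(3))*(Q(8, -19) - 365) = sqrt(6**2 + 3**2)*((-7*(-19) - 7*8) - 365) = sqrt(36 + 9)*((133 - 56) - 365) = sqrt(45)*(77 - 365) = (3*sqrt(5))*(-288) = -864*sqrt(5)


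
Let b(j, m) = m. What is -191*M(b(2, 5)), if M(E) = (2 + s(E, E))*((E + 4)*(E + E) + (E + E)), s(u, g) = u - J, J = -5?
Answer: -229200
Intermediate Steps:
s(u, g) = 5 + u (s(u, g) = u - 1*(-5) = u + 5 = 5 + u)
M(E) = (7 + E)*(2*E + 2*E*(4 + E)) (M(E) = (2 + (5 + E))*((E + 4)*(E + E) + (E + E)) = (7 + E)*((4 + E)*(2*E) + 2*E) = (7 + E)*(2*E*(4 + E) + 2*E) = (7 + E)*(2*E + 2*E*(4 + E)))
-191*M(b(2, 5)) = -382*5*(35 + 5² + 12*5) = -382*5*(35 + 25 + 60) = -382*5*120 = -191*1200 = -229200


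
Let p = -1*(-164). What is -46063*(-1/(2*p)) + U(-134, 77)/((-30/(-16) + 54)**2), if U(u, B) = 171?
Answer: 1023043511/7281928 ≈ 140.49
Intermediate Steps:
p = 164
-46063*(-1/(2*p)) + U(-134, 77)/((-30/(-16) + 54)**2) = -46063/((-2*164)) + 171/((-30/(-16) + 54)**2) = -46063/(-328) + 171/((-30*(-1/16) + 54)**2) = -46063*(-1/328) + 171/((15/8 + 54)**2) = 46063/328 + 171/((447/8)**2) = 46063/328 + 171/(199809/64) = 46063/328 + 171*(64/199809) = 46063/328 + 1216/22201 = 1023043511/7281928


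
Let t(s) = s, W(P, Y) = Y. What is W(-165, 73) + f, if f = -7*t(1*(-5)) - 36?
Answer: 72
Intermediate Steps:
f = -1 (f = -7*(-5) - 36 = 35 - 36 = -1)
W(-165, 73) + f = 73 - 1 = 72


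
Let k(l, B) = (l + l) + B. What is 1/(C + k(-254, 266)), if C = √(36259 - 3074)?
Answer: -242/25379 - √33185/25379 ≈ -0.016713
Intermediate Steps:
k(l, B) = B + 2*l (k(l, B) = 2*l + B = B + 2*l)
C = √33185 ≈ 182.17
1/(C + k(-254, 266)) = 1/(√33185 + (266 + 2*(-254))) = 1/(√33185 + (266 - 508)) = 1/(√33185 - 242) = 1/(-242 + √33185)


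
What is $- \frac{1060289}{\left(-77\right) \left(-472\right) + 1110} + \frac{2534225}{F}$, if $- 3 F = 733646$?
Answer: $- \frac{265656843286}{6869494321} \approx -38.672$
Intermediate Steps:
$F = - \frac{733646}{3}$ ($F = \left(- \frac{1}{3}\right) 733646 = - \frac{733646}{3} \approx -2.4455 \cdot 10^{5}$)
$- \frac{1060289}{\left(-77\right) \left(-472\right) + 1110} + \frac{2534225}{F} = - \frac{1060289}{\left(-77\right) \left(-472\right) + 1110} + \frac{2534225}{- \frac{733646}{3}} = - \frac{1060289}{36344 + 1110} + 2534225 \left(- \frac{3}{733646}\right) = - \frac{1060289}{37454} - \frac{7602675}{733646} = - \frac{265656843286}{6869494321}$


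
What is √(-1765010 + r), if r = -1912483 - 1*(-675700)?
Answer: I*√3001793 ≈ 1732.6*I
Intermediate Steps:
r = -1236783 (r = -1912483 + 675700 = -1236783)
√(-1765010 + r) = √(-1765010 - 1236783) = √(-3001793) = I*√3001793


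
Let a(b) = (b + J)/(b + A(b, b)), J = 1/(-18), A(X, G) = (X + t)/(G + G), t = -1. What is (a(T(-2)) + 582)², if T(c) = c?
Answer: 689797696/2025 ≈ 3.4064e+5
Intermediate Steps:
A(X, G) = (-1 + X)/(2*G) (A(X, G) = (X - 1)/(G + G) = (-1 + X)/((2*G)) = (-1 + X)*(1/(2*G)) = (-1 + X)/(2*G))
J = -1/18 ≈ -0.055556
a(b) = (-1/18 + b)/(b + (-1 + b)/(2*b)) (a(b) = (b - 1/18)/(b + (-1 + b)/(2*b)) = (-1/18 + b)/(b + (-1 + b)/(2*b)))
(a(T(-2)) + 582)² = ((⅑)*(-2)*(-1 + 18*(-2))/(-1 - 2 + 2*(-2)²) + 582)² = ((⅑)*(-2)*(-1 - 36)/(-1 - 2 + 2*4) + 582)² = ((⅑)*(-2)*(-37)/(-1 - 2 + 8) + 582)² = ((⅑)*(-2)*(-37)/5 + 582)² = ((⅑)*(-2)*(⅕)*(-37) + 582)² = (74/45 + 582)² = (26264/45)² = 689797696/2025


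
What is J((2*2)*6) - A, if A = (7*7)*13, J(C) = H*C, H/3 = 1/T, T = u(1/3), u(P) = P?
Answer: -421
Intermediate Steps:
T = ⅓ (T = 1/3 = ⅓ ≈ 0.33333)
H = 9 (H = 3/(⅓) = 3*3 = 9)
J(C) = 9*C
A = 637 (A = 49*13 = 637)
J((2*2)*6) - A = 9*((2*2)*6) - 1*637 = 9*(4*6) - 637 = 9*24 - 637 = 216 - 637 = -421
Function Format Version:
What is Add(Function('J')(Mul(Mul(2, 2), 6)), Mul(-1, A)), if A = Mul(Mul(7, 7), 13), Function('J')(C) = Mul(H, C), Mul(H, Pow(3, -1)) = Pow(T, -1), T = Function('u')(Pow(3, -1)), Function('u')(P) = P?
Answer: -421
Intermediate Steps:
T = Rational(1, 3) (T = Pow(3, -1) = Rational(1, 3) ≈ 0.33333)
H = 9 (H = Mul(3, Pow(Rational(1, 3), -1)) = Mul(3, 3) = 9)
Function('J')(C) = Mul(9, C)
A = 637 (A = Mul(49, 13) = 637)
Add(Function('J')(Mul(Mul(2, 2), 6)), Mul(-1, A)) = Add(Mul(9, Mul(Mul(2, 2), 6)), Mul(-1, 637)) = Add(Mul(9, Mul(4, 6)), -637) = Add(Mul(9, 24), -637) = Add(216, -637) = -421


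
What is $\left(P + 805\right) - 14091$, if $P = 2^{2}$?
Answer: $-13282$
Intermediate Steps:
$P = 4$
$\left(P + 805\right) - 14091 = \left(4 + 805\right) - 14091 = 809 - 14091 = -13282$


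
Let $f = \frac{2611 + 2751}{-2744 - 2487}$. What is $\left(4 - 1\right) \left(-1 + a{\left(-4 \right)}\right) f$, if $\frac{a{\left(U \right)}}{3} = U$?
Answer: $\frac{209118}{5231} \approx 39.977$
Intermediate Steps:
$a{\left(U \right)} = 3 U$
$f = - \frac{5362}{5231}$ ($f = \frac{5362}{-5231} = 5362 \left(- \frac{1}{5231}\right) = - \frac{5362}{5231} \approx -1.025$)
$\left(4 - 1\right) \left(-1 + a{\left(-4 \right)}\right) f = \left(4 - 1\right) \left(-1 + 3 \left(-4\right)\right) \left(- \frac{5362}{5231}\right) = 3 \left(-1 - 12\right) \left(- \frac{5362}{5231}\right) = 3 \left(-13\right) \left(- \frac{5362}{5231}\right) = \left(-39\right) \left(- \frac{5362}{5231}\right) = \frac{209118}{5231}$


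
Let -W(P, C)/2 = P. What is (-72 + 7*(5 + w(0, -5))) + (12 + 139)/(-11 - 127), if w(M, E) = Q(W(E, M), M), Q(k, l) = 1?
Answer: -4291/138 ≈ -31.094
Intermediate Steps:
W(P, C) = -2*P
w(M, E) = 1
(-72 + 7*(5 + w(0, -5))) + (12 + 139)/(-11 - 127) = (-72 + 7*(5 + 1)) + (12 + 139)/(-11 - 127) = (-72 + 7*6) + 151/(-138) = (-72 + 42) + 151*(-1/138) = -30 - 151/138 = -4291/138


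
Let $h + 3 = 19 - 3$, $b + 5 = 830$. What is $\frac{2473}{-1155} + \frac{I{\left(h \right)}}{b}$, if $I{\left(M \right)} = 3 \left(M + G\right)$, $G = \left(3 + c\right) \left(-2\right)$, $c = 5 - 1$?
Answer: $- \frac{1126}{525} \approx -2.1448$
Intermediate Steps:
$c = 4$ ($c = 5 - 1 = 4$)
$b = 825$ ($b = -5 + 830 = 825$)
$G = -14$ ($G = \left(3 + 4\right) \left(-2\right) = 7 \left(-2\right) = -14$)
$h = 13$ ($h = -3 + \left(19 - 3\right) = -3 + 16 = 13$)
$I{\left(M \right)} = -42 + 3 M$ ($I{\left(M \right)} = 3 \left(M - 14\right) = 3 \left(-14 + M\right) = -42 + 3 M$)
$\frac{2473}{-1155} + \frac{I{\left(h \right)}}{b} = \frac{2473}{-1155} + \frac{-42 + 3 \cdot 13}{825} = 2473 \left(- \frac{1}{1155}\right) + \left(-42 + 39\right) \frac{1}{825} = - \frac{2473}{1155} - \frac{1}{275} = - \frac{1126}{525}$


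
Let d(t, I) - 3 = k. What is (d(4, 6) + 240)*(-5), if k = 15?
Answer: -1290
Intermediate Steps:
d(t, I) = 18 (d(t, I) = 3 + 15 = 18)
(d(4, 6) + 240)*(-5) = (18 + 240)*(-5) = 258*(-5) = -1290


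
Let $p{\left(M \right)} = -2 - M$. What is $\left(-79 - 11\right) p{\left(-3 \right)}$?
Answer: $-90$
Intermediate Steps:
$\left(-79 - 11\right) p{\left(-3 \right)} = \left(-79 - 11\right) \left(-2 - -3\right) = - 90 \left(-2 + 3\right) = \left(-90\right) 1 = -90$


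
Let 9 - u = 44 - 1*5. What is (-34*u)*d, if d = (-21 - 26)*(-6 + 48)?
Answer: -2013480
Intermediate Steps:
u = -30 (u = 9 - (44 - 1*5) = 9 - (44 - 5) = 9 - 1*39 = 9 - 39 = -30)
d = -1974 (d = -47*42 = -1974)
(-34*u)*d = -34*(-30)*(-1974) = 1020*(-1974) = -2013480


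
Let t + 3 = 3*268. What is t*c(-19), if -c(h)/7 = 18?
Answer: -100926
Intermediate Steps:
c(h) = -126 (c(h) = -7*18 = -126)
t = 801 (t = -3 + 3*268 = -3 + 804 = 801)
t*c(-19) = 801*(-126) = -100926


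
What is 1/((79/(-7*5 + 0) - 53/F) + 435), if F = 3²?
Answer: 315/134459 ≈ 0.0023427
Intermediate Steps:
F = 9
1/((79/(-7*5 + 0) - 53/F) + 435) = 1/((79/(-7*5 + 0) - 53/9) + 435) = 1/((79/(-35 + 0) - 53*⅑) + 435) = 1/((79/(-35) - 53/9) + 435) = 1/((79*(-1/35) - 53/9) + 435) = 1/((-79/35 - 53/9) + 435) = 1/(-2566/315 + 435) = 1/(134459/315) = 315/134459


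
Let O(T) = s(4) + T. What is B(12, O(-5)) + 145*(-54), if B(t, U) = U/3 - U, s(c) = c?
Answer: -23488/3 ≈ -7829.3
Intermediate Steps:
O(T) = 4 + T
B(t, U) = -2*U/3 (B(t, U) = U*(⅓) - U = U/3 - U = -2*U/3)
B(12, O(-5)) + 145*(-54) = -2*(4 - 5)/3 + 145*(-54) = -⅔*(-1) - 7830 = ⅔ - 7830 = -23488/3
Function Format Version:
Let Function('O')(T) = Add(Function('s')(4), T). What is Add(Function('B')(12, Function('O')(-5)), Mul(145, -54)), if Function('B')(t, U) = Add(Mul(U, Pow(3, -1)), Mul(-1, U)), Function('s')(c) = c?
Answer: Rational(-23488, 3) ≈ -7829.3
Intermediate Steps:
Function('O')(T) = Add(4, T)
Function('B')(t, U) = Mul(Rational(-2, 3), U) (Function('B')(t, U) = Add(Mul(U, Rational(1, 3)), Mul(-1, U)) = Add(Mul(Rational(1, 3), U), Mul(-1, U)) = Mul(Rational(-2, 3), U))
Add(Function('B')(12, Function('O')(-5)), Mul(145, -54)) = Add(Mul(Rational(-2, 3), Add(4, -5)), Mul(145, -54)) = Add(Mul(Rational(-2, 3), -1), -7830) = Add(Rational(2, 3), -7830) = Rational(-23488, 3)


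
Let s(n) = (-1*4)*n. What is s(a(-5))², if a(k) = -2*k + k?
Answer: 400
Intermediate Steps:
a(k) = -k
s(n) = -4*n
s(a(-5))² = (-(-4)*(-5))² = (-4*5)² = (-20)² = 400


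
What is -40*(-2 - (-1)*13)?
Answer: -440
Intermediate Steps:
-40*(-2 - (-1)*13) = -40*(-2 - 1*(-13)) = -40*(-2 + 13) = -40*11 = -1*440 = -440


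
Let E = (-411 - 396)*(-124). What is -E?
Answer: -100068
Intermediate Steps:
E = 100068 (E = -807*(-124) = 100068)
-E = -1*100068 = -100068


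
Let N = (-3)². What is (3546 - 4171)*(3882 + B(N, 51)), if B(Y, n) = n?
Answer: -2458125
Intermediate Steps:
N = 9
(3546 - 4171)*(3882 + B(N, 51)) = (3546 - 4171)*(3882 + 51) = -625*3933 = -2458125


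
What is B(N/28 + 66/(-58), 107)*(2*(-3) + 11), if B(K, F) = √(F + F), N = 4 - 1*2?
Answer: 5*√214 ≈ 73.144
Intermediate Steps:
N = 2 (N = 4 - 2 = 2)
B(K, F) = √2*√F (B(K, F) = √(2*F) = √2*√F)
B(N/28 + 66/(-58), 107)*(2*(-3) + 11) = (√2*√107)*(2*(-3) + 11) = √214*(-6 + 11) = √214*5 = 5*√214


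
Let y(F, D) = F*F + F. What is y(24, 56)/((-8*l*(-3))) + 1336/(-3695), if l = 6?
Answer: 84359/22170 ≈ 3.8051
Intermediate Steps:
y(F, D) = F + F**2 (y(F, D) = F**2 + F = F + F**2)
y(24, 56)/((-8*l*(-3))) + 1336/(-3695) = (24*(1 + 24))/((-8*6*(-3))) + 1336/(-3695) = (24*25)/((-48*(-3))) + 1336*(-1/3695) = 600/144 - 1336/3695 = 600*(1/144) - 1336/3695 = 25/6 - 1336/3695 = 84359/22170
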